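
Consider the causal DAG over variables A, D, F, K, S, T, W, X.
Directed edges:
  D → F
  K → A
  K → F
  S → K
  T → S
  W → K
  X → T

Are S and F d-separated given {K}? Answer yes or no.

Yes — S ⊥ F | {K}.

Bayes-Ball from S | {K} reaches {T,W,X}.
F ∉ reach(S|{K}) ⇒ S ⊥ F | {K}.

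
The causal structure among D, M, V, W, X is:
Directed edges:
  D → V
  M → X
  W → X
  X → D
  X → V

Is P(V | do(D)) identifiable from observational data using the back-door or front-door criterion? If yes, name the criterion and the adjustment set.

P(V|do(D)): backdoor, adjust for {X}.

desc(D)\{D}={V}; candidates ⊆ {M,W,X}.
size 0: {}; under {} D still reaches {M,V,W,X} ∋ V.
{X}: D⊥V given {X} in G with D→· removed — back-door holds.
P(V|do(D)) = Σ_{X} P(V|D,X)·P(X).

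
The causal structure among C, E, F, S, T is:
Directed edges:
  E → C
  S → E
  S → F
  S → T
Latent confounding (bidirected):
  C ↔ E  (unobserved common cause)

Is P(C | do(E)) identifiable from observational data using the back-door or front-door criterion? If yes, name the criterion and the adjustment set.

P(C|do(E)): not identifiable (no BD/FD set).

desc(E)\{E}={C}; candidates ⊆ {F,S,T}.
E↔C: latent back-door arc(s) into E.
size 0: {}; under {} E still reaches {C,F,S,T} ∋ C.
size 1: {F}, {S}, {T}; under {F} E still reaches {C,S,T} ∋ C.
size 2: {F,S}, {F,T}, {S,T}; under {F,S} E still reaches {C} ∋ C.
E↔C cannot be blocked by any observed set — no back-door set.
No mediator lies on a directed E→…→C path.
Neither criterion identifies P(C|do(E)) in this graph.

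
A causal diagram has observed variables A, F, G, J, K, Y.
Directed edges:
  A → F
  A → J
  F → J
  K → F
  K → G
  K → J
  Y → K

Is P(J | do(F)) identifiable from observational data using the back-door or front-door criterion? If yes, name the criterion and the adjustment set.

P(J|do(F)): backdoor, adjust for {A, K}.

desc(F)\{F}={J}; candidates ⊆ {A,G,K,Y}.
size 0: {}; under {} F still reaches {A,G,J,K,Y} ∋ J.
size 1: {A}, {G}, {K} …(+1); under {A} F still reaches {G,J,K,Y} ∋ J.
{A,K}: F⊥J given {A,K} in G with F→· removed — back-door holds.
P(J|do(F)) = Σ_{A,K} P(J|F,A,K)·P(A,K).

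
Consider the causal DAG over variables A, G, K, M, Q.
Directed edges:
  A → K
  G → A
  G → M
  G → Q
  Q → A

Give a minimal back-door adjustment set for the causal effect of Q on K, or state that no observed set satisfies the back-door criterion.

Q→K: minimal back-door set {G}.

desc(Q)\{Q}={A,K}; candidates ⊆ {G,M}.
size 0: {}; under {} Q still reaches {A,G,K,M} ∋ K.
{G}: Q⊥K given {G} in G with Q→· removed — back-door holds.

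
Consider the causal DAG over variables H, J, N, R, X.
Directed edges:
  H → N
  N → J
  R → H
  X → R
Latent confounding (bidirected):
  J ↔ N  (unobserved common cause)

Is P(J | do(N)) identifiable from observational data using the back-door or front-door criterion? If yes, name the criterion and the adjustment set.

P(J|do(N)): not identifiable (no BD/FD set).

desc(N)\{N}={J}; candidates ⊆ {H,R,X}.
N↔J: latent back-door arc(s) into N.
size 0: {}; under {} N still reaches {H,J,R,X} ∋ J.
size 1: {H}, {R}, {X}; under {H} N still reaches {J} ∋ J.
size 2: {H,R}, {H,X}, {R,X}; under {H,R} N still reaches {J} ∋ J.
N↔J cannot be blocked by any observed set — no back-door set.
No mediator lies on a directed N→…→J path.
Neither criterion identifies P(J|do(N)) in this graph.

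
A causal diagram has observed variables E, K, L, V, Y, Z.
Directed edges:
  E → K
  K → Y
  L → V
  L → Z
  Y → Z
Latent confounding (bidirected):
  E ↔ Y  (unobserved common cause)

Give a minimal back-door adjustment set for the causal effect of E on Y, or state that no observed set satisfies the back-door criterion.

E→Y: no observed back-door set.

desc(E)\{E}={K,Y,Z}; candidates ⊆ {L,V}.
E↔Y: latent back-door arc(s) into E.
size 0: {}; under {} E still reaches {Y,Z} ∋ Y.
size 1: {L}, {V}; under {L} E still reaches {Y,Z} ∋ Y.
size 2: {L,V}; under {L,V} E still reaches {Y,Z} ∋ Y.
E↔Y cannot be blocked by any observed set — no back-door set.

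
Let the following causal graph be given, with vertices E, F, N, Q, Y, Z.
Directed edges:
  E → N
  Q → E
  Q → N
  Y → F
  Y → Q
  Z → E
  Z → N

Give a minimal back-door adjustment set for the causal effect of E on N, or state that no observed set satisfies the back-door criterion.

E→N: minimal back-door set {Q, Z}.

desc(E)\{E}={N}; candidates ⊆ {F,Q,Y,Z}.
size 0: {}; under {} E still reaches {F,N,Q,Y,Z} ∋ N.
size 1: {F}, {Q}, {Y} …(+1); under {F} E still reaches {N,Q,Y,Z} ∋ N.
{Q,Z}: E⊥N given {Q,Z} in G with E→· removed — back-door holds.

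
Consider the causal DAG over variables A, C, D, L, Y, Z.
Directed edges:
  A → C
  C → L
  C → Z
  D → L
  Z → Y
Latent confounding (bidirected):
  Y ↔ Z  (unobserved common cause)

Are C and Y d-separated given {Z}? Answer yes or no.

No — C and Y are d-connected given {Z}.

Bayes-Ball from C | {Z} reaches {A,L,Y}.
Y ∈ reach(C|{Z}) ⇒ C ⊥̸ Y | {Z}.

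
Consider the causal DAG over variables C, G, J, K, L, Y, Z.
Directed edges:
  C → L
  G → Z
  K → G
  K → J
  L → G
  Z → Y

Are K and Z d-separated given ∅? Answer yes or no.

No — K and Z are d-connected given ∅.

Bayes-Ball from K | ∅ reaches {G,J,Y,Z}.
Z ∈ reach(K|∅) ⇒ K ⊥̸ Z | ∅.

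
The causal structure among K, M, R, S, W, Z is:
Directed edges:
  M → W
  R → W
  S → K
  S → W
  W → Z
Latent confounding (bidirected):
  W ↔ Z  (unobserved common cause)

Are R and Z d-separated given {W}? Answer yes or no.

Bayes-Ball from R | {W} reaches {K,M,S,Z}.
Z ∈ reach(R|{W}) ⇒ R ⊥̸ Z | {W}.

No — R and Z are d-connected given {W}.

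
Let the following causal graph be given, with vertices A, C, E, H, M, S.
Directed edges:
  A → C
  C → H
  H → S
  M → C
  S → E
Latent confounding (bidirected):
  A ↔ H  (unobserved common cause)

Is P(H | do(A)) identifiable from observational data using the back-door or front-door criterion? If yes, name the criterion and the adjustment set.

desc(A)\{A}={C,E,H,S}; candidates ⊆ {M}.
A↔H: latent back-door arc(s) into A.
size 0: {}; under {} A still reaches {E,H,S} ∋ H.
size 1: {M}; under {M} A still reaches {E,H,S} ∋ H.
A↔H cannot be blocked by any observed set — no back-door set.
{C}: (i) intercepts every directed A→H path; (ii) no back-door A→{C}; (iii) {A} blocks every back-door {C}→H. Front-door holds.
P(H|do(A)) = Σ_{C} P(C|A) Σ_{A'} P(H|C,A')P(A').

P(H|do(A)): frontdoor, adjust for {C}.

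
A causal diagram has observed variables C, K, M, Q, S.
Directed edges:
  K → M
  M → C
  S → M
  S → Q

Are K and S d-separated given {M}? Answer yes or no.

No — K and S are d-connected given {M}.

Bayes-Ball from K | {M} reaches {Q,S}.
S ∈ reach(K|{M}) ⇒ K ⊥̸ S | {M}.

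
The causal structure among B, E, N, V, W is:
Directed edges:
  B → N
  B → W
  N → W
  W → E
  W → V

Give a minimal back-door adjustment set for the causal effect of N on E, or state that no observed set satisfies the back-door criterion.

N→E: minimal back-door set {B}.

desc(N)\{N}={E,V,W}; candidates ⊆ {B}.
size 0: {}; under {} N still reaches {B,E,V,W} ∋ E.
{B}: N⊥E given {B} in G with N→· removed — back-door holds.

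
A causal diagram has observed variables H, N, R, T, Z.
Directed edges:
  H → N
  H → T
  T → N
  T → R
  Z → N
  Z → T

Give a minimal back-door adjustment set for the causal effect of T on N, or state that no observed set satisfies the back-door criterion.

desc(T)\{T}={N,R}; candidates ⊆ {H,Z}.
size 0: {}; under {} T still reaches {H,N,Z} ∋ N.
size 1: {H}, {Z}; under {H} T still reaches {N,Z} ∋ N.
{H,Z}: T⊥N given {H,Z} in G with T→· removed — back-door holds.

T→N: minimal back-door set {H, Z}.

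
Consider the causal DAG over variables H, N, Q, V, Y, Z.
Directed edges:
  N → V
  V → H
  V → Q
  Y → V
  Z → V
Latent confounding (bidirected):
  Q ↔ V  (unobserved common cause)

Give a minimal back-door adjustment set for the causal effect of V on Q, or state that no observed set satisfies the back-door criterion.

desc(V)\{V}={H,Q}; candidates ⊆ {N,Y,Z}.
V↔Q: latent back-door arc(s) into V.
size 0: {}; under {} V still reaches {N,Q,Y,Z} ∋ Q.
size 1: {N}, {Y}, {Z}; under {N} V still reaches {Q,Y,Z} ∋ Q.
size 2: {N,Y}, {N,Z}, {Y,Z}; under {N,Y} V still reaches {Q,Z} ∋ Q.
V↔Q cannot be blocked by any observed set — no back-door set.

V→Q: no observed back-door set.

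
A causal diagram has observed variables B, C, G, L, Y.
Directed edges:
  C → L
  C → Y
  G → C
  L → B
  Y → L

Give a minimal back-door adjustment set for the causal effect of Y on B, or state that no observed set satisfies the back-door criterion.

desc(Y)\{Y}={B,L}; candidates ⊆ {C,G}.
size 0: {}; under {} Y still reaches {B,C,G,L} ∋ B.
{C}: Y⊥B given {C} in G with Y→· removed — back-door holds.

Y→B: minimal back-door set {C}.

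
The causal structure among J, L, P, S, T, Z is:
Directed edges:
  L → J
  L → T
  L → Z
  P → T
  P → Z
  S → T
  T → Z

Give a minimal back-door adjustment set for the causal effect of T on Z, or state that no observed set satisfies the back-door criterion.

T→Z: minimal back-door set {L, P}.

desc(T)\{T}={Z}; candidates ⊆ {J,L,P,S}.
size 0: {}; under {} T still reaches {J,L,P,S,Z} ∋ Z.
size 1: {J}, {L}, {P} …(+1); under {J} T still reaches {L,P,S,Z} ∋ Z.
{L,P}: T⊥Z given {L,P} in G with T→· removed — back-door holds.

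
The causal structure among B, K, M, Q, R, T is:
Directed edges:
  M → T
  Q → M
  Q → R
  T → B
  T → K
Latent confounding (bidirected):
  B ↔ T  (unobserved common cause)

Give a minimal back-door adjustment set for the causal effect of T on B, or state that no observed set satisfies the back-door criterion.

desc(T)\{T}={B,K}; candidates ⊆ {M,Q,R}.
T↔B: latent back-door arc(s) into T.
size 0: {}; under {} T still reaches {B,M,Q,R} ∋ B.
size 1: {M}, {Q}, {R}; under {M} T still reaches {B} ∋ B.
size 2: {M,Q}, {M,R}, {Q,R}; under {M,Q} T still reaches {B} ∋ B.
T↔B cannot be blocked by any observed set — no back-door set.

T→B: no observed back-door set.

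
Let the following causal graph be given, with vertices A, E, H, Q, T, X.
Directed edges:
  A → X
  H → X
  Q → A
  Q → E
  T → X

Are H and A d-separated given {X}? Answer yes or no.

Bayes-Ball from H | {X} reaches {A,E,Q,T}.
A ∈ reach(H|{X}) ⇒ H ⊥̸ A | {X}.

No — H and A are d-connected given {X}.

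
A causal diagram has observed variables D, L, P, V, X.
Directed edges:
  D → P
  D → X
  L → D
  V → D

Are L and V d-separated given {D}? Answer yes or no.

No — L and V are d-connected given {D}.

Bayes-Ball from L | {D} reaches {V}.
V ∈ reach(L|{D}) ⇒ L ⊥̸ V | {D}.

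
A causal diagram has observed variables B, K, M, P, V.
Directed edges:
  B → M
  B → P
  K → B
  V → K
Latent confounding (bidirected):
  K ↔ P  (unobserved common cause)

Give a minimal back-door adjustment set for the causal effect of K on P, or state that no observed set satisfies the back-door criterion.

K→P: no observed back-door set.

desc(K)\{K}={B,M,P}; candidates ⊆ {V}.
K↔P: latent back-door arc(s) into K.
size 0: {}; under {} K still reaches {P,V} ∋ P.
size 1: {V}; under {V} K still reaches {P} ∋ P.
K↔P cannot be blocked by any observed set — no back-door set.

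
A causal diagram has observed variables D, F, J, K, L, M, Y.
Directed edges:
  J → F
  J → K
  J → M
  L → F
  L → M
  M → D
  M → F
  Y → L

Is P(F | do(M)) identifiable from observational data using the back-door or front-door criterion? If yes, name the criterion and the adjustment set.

desc(M)\{M}={D,F}; candidates ⊆ {J,K,L,Y}.
size 0: {}; under {} M still reaches {F,J,K,L,Y} ∋ F.
size 1: {J}, {K}, {L} …(+1); under {J} M still reaches {F,L,Y} ∋ F.
{J,L}: M⊥F given {J,L} in G with M→· removed — back-door holds.
P(F|do(M)) = Σ_{J,L} P(F|M,J,L)·P(J,L).

P(F|do(M)): backdoor, adjust for {J, L}.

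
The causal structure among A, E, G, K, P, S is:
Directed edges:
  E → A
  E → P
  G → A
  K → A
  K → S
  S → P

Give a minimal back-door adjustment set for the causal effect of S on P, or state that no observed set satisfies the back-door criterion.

desc(S)\{S}={P}; candidates ⊆ {A,E,G,K}.
∅: S⊥P given ∅ in G with S→· removed — back-door holds.

S→P: minimal back-door set ∅.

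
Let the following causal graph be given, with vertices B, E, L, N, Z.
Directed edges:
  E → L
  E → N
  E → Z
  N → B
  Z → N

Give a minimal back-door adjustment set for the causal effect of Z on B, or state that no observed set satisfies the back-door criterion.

desc(Z)\{Z}={B,N}; candidates ⊆ {E,L}.
size 0: {}; under {} Z still reaches {B,E,L,N} ∋ B.
{E}: Z⊥B given {E} in G with Z→· removed — back-door holds.

Z→B: minimal back-door set {E}.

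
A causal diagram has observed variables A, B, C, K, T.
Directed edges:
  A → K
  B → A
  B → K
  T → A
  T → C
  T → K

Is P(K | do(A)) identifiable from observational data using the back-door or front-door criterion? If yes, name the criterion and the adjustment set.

P(K|do(A)): backdoor, adjust for {B, T}.

desc(A)\{A}={K}; candidates ⊆ {B,C,T}.
size 0: {}; under {} A still reaches {B,C,K,T} ∋ K.
size 1: {B}, {C}, {T}; under {B} A still reaches {C,K,T} ∋ K.
{B,T}: A⊥K given {B,T} in G with A→· removed — back-door holds.
P(K|do(A)) = Σ_{B,T} P(K|A,B,T)·P(B,T).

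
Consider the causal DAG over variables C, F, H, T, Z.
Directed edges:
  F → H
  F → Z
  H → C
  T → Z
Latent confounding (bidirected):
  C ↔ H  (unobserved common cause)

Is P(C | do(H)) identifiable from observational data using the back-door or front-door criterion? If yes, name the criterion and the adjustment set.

desc(H)\{H}={C}; candidates ⊆ {F,T,Z}.
H↔C: latent back-door arc(s) into H.
size 0: {}; under {} H still reaches {C,F,Z} ∋ C.
size 1: {F}, {T}, {Z}; under {F} H still reaches {C} ∋ C.
size 2: {F,T}, {F,Z}, {T,Z}; under {F,T} H still reaches {C} ∋ C.
H↔C cannot be blocked by any observed set — no back-door set.
No mediator lies on a directed H→…→C path.
Neither criterion identifies P(C|do(H)) in this graph.

P(C|do(H)): not identifiable (no BD/FD set).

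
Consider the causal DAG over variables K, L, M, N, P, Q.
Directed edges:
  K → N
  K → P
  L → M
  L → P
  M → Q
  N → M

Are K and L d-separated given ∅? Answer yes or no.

Yes — K ⊥ L | ∅.

Bayes-Ball from K | ∅ reaches {M,N,P,Q}.
L ∉ reach(K|∅) ⇒ K ⊥ L | ∅.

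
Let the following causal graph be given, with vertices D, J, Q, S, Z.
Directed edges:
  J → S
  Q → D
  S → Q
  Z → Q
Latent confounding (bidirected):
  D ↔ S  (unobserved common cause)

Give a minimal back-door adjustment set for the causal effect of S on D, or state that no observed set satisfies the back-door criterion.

S→D: no observed back-door set.

desc(S)\{S}={D,Q}; candidates ⊆ {J,Z}.
S↔D: latent back-door arc(s) into S.
size 0: {}; under {} S still reaches {D,J} ∋ D.
size 1: {J}, {Z}; under {J} S still reaches {D} ∋ D.
size 2: {J,Z}; under {J,Z} S still reaches {D} ∋ D.
S↔D cannot be blocked by any observed set — no back-door set.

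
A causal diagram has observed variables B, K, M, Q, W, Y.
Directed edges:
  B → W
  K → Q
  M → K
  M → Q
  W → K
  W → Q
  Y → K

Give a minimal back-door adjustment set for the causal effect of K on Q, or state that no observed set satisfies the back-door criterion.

desc(K)\{K}={Q}; candidates ⊆ {B,M,W,Y}.
size 0: {}; under {} K still reaches {B,M,Q,W,Y} ∋ Q.
size 1: {B}, {M}, {W} …(+1); under {B} K still reaches {M,Q,W,Y} ∋ Q.
{M,W}: K⊥Q given {M,W} in G with K→· removed — back-door holds.

K→Q: minimal back-door set {M, W}.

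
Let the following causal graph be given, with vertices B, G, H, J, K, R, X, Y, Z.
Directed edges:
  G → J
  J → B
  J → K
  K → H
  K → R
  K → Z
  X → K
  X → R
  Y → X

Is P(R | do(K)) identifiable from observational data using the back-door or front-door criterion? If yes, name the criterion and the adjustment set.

P(R|do(K)): backdoor, adjust for {X}.

desc(K)\{K}={H,R,Z}; candidates ⊆ {B,G,J,X,Y}.
size 0: {}; under {} K still reaches {B,G,J,R,X,Y} ∋ R.
{X}: K⊥R given {X} in G with K→· removed — back-door holds.
P(R|do(K)) = Σ_{X} P(R|K,X)·P(X).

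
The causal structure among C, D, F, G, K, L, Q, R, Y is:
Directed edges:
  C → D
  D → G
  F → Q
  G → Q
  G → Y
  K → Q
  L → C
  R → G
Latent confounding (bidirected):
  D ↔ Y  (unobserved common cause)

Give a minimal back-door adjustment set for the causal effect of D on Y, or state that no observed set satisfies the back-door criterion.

D→Y: no observed back-door set.

desc(D)\{D}={G,Q,Y}; candidates ⊆ {C,F,K,L,R}.
D↔Y: latent back-door arc(s) into D.
size 0: {}; under {} D still reaches {C,L,Y} ∋ Y.
size 1: {C}, {F}, {K} …(+2); under {C} D still reaches {Y} ∋ Y.
size 2: {C,F}, {C,K}, {C,L} …(+7); under {C,F} D still reaches {Y} ∋ Y.
D↔Y cannot be blocked by any observed set — no back-door set.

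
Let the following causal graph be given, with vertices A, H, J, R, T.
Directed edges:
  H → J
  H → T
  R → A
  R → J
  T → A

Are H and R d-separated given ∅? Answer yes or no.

Bayes-Ball from H | ∅ reaches {A,J,T}.
R ∉ reach(H|∅) ⇒ H ⊥ R | ∅.

Yes — H ⊥ R | ∅.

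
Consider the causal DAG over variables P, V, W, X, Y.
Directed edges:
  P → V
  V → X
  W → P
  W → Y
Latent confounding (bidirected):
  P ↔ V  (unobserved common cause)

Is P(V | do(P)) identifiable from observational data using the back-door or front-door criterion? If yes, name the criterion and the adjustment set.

desc(P)\{P}={V,X}; candidates ⊆ {W,Y}.
P↔V: latent back-door arc(s) into P.
size 0: {}; under {} P still reaches {V,W,X,Y} ∋ V.
size 1: {W}, {Y}; under {W} P still reaches {V,X} ∋ V.
size 2: {W,Y}; under {W,Y} P still reaches {V,X} ∋ V.
P↔V cannot be blocked by any observed set — no back-door set.
No mediator lies on a directed P→…→V path.
Neither criterion identifies P(V|do(P)) in this graph.

P(V|do(P)): not identifiable (no BD/FD set).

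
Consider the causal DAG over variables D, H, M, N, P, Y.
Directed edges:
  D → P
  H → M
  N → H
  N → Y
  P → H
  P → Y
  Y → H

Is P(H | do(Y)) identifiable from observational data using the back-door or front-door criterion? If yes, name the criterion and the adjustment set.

P(H|do(Y)): backdoor, adjust for {N, P}.

desc(Y)\{Y}={H,M}; candidates ⊆ {D,N,P}.
size 0: {}; under {} Y still reaches {D,H,M,N,P} ∋ H.
size 1: {D}, {N}, {P}; under {D} Y still reaches {H,M,N,P} ∋ H.
{N,P}: Y⊥H given {N,P} in G with Y→· removed — back-door holds.
P(H|do(Y)) = Σ_{N,P} P(H|Y,N,P)·P(N,P).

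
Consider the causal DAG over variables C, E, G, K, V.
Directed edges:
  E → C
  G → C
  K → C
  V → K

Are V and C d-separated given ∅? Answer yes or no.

Bayes-Ball from V | ∅ reaches {C,K}.
C ∈ reach(V|∅) ⇒ V ⊥̸ C | ∅.

No — V and C are d-connected given ∅.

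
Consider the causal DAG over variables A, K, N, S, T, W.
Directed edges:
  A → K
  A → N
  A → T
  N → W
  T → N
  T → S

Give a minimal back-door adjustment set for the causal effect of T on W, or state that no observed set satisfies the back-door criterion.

desc(T)\{T}={N,S,W}; candidates ⊆ {A,K}.
size 0: {}; under {} T still reaches {A,K,N,W} ∋ W.
{A}: T⊥W given {A} in G with T→· removed — back-door holds.

T→W: minimal back-door set {A}.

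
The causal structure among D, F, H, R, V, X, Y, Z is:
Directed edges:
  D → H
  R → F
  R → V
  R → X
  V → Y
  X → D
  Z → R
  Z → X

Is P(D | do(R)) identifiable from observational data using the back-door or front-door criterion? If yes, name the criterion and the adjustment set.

desc(R)\{R}={D,F,H,V,X,Y}; candidates ⊆ {Z}.
size 0: {}; under {} R still reaches {D,H,X,Z} ∋ D.
{Z}: R⊥D given {Z} in G with R→· removed — back-door holds.
P(D|do(R)) = Σ_{Z} P(D|R,Z)·P(Z).

P(D|do(R)): backdoor, adjust for {Z}.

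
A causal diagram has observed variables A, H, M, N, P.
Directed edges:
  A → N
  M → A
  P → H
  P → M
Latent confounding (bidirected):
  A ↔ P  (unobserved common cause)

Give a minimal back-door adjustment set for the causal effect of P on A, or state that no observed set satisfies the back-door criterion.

desc(P)\{P}={A,H,M,N}; candidates ⊆ {—}.
P↔A: latent back-door arc(s) into P.
size 0: {}; under {} P still reaches {A,N} ∋ A.
P↔A cannot be blocked by any observed set — no back-door set.

P→A: no observed back-door set.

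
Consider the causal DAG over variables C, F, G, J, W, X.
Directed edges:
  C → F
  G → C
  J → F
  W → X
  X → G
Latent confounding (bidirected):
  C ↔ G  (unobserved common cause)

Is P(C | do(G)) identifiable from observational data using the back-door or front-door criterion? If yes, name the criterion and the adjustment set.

P(C|do(G)): not identifiable (no BD/FD set).

desc(G)\{G}={C,F}; candidates ⊆ {J,W,X}.
G↔C: latent back-door arc(s) into G.
size 0: {}; under {} G still reaches {C,F,W,X} ∋ C.
size 1: {J}, {W}, {X}; under {J} G still reaches {C,F,W,X} ∋ C.
size 2: {J,W}, {J,X}, {W,X}; under {J,W} G still reaches {C,F,X} ∋ C.
G↔C cannot be blocked by any observed set — no back-door set.
No mediator lies on a directed G→…→C path.
Neither criterion identifies P(C|do(G)) in this graph.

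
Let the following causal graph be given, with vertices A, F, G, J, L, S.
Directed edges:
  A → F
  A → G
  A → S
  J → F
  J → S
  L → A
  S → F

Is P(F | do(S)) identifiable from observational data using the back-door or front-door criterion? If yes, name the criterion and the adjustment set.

P(F|do(S)): backdoor, adjust for {A, J}.

desc(S)\{S}={F}; candidates ⊆ {A,G,J,L}.
size 0: {}; under {} S still reaches {A,F,G,J,L} ∋ F.
size 1: {A}, {G}, {J} …(+1); under {A} S still reaches {F,J} ∋ F.
{A,J}: S⊥F given {A,J} in G with S→· removed — back-door holds.
P(F|do(S)) = Σ_{A,J} P(F|S,A,J)·P(A,J).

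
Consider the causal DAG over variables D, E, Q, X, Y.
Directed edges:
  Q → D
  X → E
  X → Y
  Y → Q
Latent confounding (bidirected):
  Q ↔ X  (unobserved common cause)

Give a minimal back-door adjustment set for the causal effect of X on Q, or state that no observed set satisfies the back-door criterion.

desc(X)\{X}={D,E,Q,Y}; candidates ⊆ {—}.
X↔Q: latent back-door arc(s) into X.
size 0: {}; under {} X still reaches {D,Q} ∋ Q.
X↔Q cannot be blocked by any observed set — no back-door set.

X→Q: no observed back-door set.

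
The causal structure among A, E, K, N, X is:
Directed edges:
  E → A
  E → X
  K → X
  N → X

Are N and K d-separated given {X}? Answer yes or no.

No — N and K are d-connected given {X}.

Bayes-Ball from N | {X} reaches {A,E,K}.
K ∈ reach(N|{X}) ⇒ N ⊥̸ K | {X}.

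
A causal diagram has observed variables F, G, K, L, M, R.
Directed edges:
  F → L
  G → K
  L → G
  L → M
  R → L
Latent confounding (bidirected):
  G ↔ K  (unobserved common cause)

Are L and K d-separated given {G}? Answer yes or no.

No — L and K are d-connected given {G}.

Bayes-Ball from L | {G} reaches {F,K,M,R}.
K ∈ reach(L|{G}) ⇒ L ⊥̸ K | {G}.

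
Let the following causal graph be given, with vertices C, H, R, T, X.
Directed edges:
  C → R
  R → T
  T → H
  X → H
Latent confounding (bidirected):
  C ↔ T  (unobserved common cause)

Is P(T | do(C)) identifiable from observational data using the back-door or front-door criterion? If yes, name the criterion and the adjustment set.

desc(C)\{C}={H,R,T}; candidates ⊆ {X}.
C↔T: latent back-door arc(s) into C.
size 0: {}; under {} C still reaches {H,T} ∋ T.
size 1: {X}; under {X} C still reaches {H,T} ∋ T.
C↔T cannot be blocked by any observed set — no back-door set.
{R}: (i) intercepts every directed C→T path; (ii) no back-door C→{R}; (iii) {C} blocks every back-door {R}→T. Front-door holds.
P(T|do(C)) = Σ_{R} P(R|C) Σ_{C'} P(T|R,C')P(C').

P(T|do(C)): frontdoor, adjust for {R}.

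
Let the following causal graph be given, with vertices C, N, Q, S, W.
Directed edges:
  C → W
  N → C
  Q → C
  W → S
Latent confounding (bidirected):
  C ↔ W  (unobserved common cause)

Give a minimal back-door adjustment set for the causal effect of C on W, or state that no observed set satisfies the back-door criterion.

desc(C)\{C}={S,W}; candidates ⊆ {N,Q}.
C↔W: latent back-door arc(s) into C.
size 0: {}; under {} C still reaches {N,Q,S,W} ∋ W.
size 1: {N}, {Q}; under {N} C still reaches {Q,S,W} ∋ W.
size 2: {N,Q}; under {N,Q} C still reaches {S,W} ∋ W.
C↔W cannot be blocked by any observed set — no back-door set.

C→W: no observed back-door set.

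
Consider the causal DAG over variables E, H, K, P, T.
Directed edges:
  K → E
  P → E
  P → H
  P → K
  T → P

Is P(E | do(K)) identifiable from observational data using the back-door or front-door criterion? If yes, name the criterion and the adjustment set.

desc(K)\{K}={E}; candidates ⊆ {H,P,T}.
size 0: {}; under {} K still reaches {E,H,P,T} ∋ E.
{P}: K⊥E given {P} in G with K→· removed — back-door holds.
P(E|do(K)) = Σ_{P} P(E|K,P)·P(P).

P(E|do(K)): backdoor, adjust for {P}.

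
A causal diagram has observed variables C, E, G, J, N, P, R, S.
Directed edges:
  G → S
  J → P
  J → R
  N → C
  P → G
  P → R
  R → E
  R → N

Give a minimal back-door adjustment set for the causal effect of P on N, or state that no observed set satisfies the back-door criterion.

P→N: minimal back-door set {J}.

desc(P)\{P}={C,E,G,N,R,S}; candidates ⊆ {J}.
size 0: {}; under {} P still reaches {C,E,J,N,R} ∋ N.
{J}: P⊥N given {J} in G with P→· removed — back-door holds.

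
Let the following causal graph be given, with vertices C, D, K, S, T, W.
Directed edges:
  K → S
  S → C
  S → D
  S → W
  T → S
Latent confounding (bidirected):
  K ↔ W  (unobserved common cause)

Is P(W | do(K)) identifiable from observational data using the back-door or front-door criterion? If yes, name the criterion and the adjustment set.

desc(K)\{K}={C,D,S,W}; candidates ⊆ {T}.
K↔W: latent back-door arc(s) into K.
size 0: {}; under {} K still reaches {W} ∋ W.
size 1: {T}; under {T} K still reaches {W} ∋ W.
K↔W cannot be blocked by any observed set — no back-door set.
{S}: (i) intercepts every directed K→W path; (ii) no back-door K→{S}; (iii) {K} blocks every back-door {S}→W. Front-door holds.
P(W|do(K)) = Σ_{S} P(S|K) Σ_{K'} P(W|S,K')P(K').

P(W|do(K)): frontdoor, adjust for {S}.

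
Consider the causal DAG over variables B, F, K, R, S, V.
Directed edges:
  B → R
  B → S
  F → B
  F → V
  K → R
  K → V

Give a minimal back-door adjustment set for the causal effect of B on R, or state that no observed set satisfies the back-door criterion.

desc(B)\{B}={R,S}; candidates ⊆ {F,K,V}.
∅: B⊥R given ∅ in G with B→· removed — back-door holds.

B→R: minimal back-door set ∅.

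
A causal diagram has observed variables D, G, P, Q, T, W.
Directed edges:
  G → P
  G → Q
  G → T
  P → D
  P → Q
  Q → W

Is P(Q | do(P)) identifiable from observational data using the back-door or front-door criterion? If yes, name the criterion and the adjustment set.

desc(P)\{P}={D,Q,W}; candidates ⊆ {G,T}.
size 0: {}; under {} P still reaches {G,Q,T,W} ∋ Q.
{G}: P⊥Q given {G} in G with P→· removed — back-door holds.
P(Q|do(P)) = Σ_{G} P(Q|P,G)·P(G).

P(Q|do(P)): backdoor, adjust for {G}.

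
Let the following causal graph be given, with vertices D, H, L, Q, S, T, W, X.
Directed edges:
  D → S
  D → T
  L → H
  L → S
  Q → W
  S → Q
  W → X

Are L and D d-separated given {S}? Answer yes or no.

Bayes-Ball from L | {S} reaches {D,H,T}.
D ∈ reach(L|{S}) ⇒ L ⊥̸ D | {S}.

No — L and D are d-connected given {S}.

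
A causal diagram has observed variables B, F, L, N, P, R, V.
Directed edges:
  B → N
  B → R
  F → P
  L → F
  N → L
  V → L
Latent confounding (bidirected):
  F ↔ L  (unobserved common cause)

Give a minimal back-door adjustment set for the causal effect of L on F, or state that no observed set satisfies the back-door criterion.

L→F: no observed back-door set.

desc(L)\{L}={F,P}; candidates ⊆ {B,N,R,V}.
L↔F: latent back-door arc(s) into L.
size 0: {}; under {} L still reaches {B,F,N,P,R,V} ∋ F.
size 1: {B}, {N}, {R} …(+1); under {B} L still reaches {F,N,P,V} ∋ F.
size 2: {B,N}, {B,R}, {B,V} …(+3); under {B,N} L still reaches {F,P,V} ∋ F.
L↔F cannot be blocked by any observed set — no back-door set.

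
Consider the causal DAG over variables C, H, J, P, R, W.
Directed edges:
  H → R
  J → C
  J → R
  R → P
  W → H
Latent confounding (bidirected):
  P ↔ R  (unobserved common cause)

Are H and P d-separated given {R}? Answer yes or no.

Bayes-Ball from H | {R} reaches {C,J,P,W}.
P ∈ reach(H|{R}) ⇒ H ⊥̸ P | {R}.

No — H and P are d-connected given {R}.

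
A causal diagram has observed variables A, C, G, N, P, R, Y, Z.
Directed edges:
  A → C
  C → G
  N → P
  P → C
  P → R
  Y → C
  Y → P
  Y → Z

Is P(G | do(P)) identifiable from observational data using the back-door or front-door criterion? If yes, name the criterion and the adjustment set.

P(G|do(P)): backdoor, adjust for {Y}.

desc(P)\{P}={C,G,R}; candidates ⊆ {A,N,Y,Z}.
size 0: {}; under {} P still reaches {C,G,N,Y,Z} ∋ G.
{Y}: P⊥G given {Y} in G with P→· removed — back-door holds.
P(G|do(P)) = Σ_{Y} P(G|P,Y)·P(Y).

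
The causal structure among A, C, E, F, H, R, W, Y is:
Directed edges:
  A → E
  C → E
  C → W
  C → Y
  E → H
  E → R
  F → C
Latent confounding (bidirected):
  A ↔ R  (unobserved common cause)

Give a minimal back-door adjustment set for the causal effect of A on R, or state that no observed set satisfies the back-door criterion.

A→R: no observed back-door set.

desc(A)\{A}={E,H,R}; candidates ⊆ {C,F,W,Y}.
A↔R: latent back-door arc(s) into A.
size 0: {}; under {} A still reaches {R} ∋ R.
size 1: {C}, {F}, {W} …(+1); under {C} A still reaches {R} ∋ R.
size 2: {C,F}, {C,W}, {C,Y} …(+3); under {C,F} A still reaches {R} ∋ R.
A↔R cannot be blocked by any observed set — no back-door set.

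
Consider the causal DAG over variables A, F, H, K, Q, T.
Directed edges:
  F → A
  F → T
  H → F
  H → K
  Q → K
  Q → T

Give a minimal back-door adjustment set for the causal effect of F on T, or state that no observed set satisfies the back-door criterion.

desc(F)\{F}={A,T}; candidates ⊆ {H,K,Q}.
∅: F⊥T given ∅ in G with F→· removed — back-door holds.

F→T: minimal back-door set ∅.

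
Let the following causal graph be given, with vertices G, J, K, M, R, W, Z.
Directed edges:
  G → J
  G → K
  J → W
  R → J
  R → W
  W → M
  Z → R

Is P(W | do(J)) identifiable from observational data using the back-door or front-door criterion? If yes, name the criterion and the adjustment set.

P(W|do(J)): backdoor, adjust for {R}.

desc(J)\{J}={M,W}; candidates ⊆ {G,K,R,Z}.
size 0: {}; under {} J still reaches {G,K,M,R,W,Z} ∋ W.
{R}: J⊥W given {R} in G with J→· removed — back-door holds.
P(W|do(J)) = Σ_{R} P(W|J,R)·P(R).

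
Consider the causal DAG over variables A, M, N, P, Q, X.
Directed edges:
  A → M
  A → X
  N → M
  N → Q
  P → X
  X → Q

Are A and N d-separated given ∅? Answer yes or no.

Bayes-Ball from A | ∅ reaches {M,Q,X}.
N ∉ reach(A|∅) ⇒ A ⊥ N | ∅.

Yes — A ⊥ N | ∅.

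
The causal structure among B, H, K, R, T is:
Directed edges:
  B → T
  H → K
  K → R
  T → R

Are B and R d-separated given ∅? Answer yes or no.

No — B and R are d-connected given ∅.

Bayes-Ball from B | ∅ reaches {R,T}.
R ∈ reach(B|∅) ⇒ B ⊥̸ R | ∅.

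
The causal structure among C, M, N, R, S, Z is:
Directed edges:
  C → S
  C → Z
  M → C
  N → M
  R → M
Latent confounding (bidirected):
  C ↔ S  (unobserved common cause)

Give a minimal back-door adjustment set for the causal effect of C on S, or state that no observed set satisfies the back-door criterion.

C→S: no observed back-door set.

desc(C)\{C}={S,Z}; candidates ⊆ {M,N,R}.
C↔S: latent back-door arc(s) into C.
size 0: {}; under {} C still reaches {M,N,R,S} ∋ S.
size 1: {M}, {N}, {R}; under {M} C still reaches {S} ∋ S.
size 2: {M,N}, {M,R}, {N,R}; under {M,N} C still reaches {S} ∋ S.
C↔S cannot be blocked by any observed set — no back-door set.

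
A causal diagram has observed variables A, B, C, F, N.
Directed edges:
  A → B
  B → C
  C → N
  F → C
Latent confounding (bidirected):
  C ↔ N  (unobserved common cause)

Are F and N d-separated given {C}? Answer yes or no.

No — F and N are d-connected given {C}.

Bayes-Ball from F | {C} reaches {A,B,N}.
N ∈ reach(F|{C}) ⇒ F ⊥̸ N | {C}.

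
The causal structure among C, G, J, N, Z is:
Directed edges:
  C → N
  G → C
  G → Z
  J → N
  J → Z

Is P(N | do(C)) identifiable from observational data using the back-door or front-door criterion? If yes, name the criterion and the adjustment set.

P(N|do(C)): backdoor, adjust for ∅.

desc(C)\{C}={N}; candidates ⊆ {G,J,Z}.
∅: C⊥N given ∅ in G with C→· removed — back-door holds.
P(N|do(C)) = P(N|C) — no adjustment needed.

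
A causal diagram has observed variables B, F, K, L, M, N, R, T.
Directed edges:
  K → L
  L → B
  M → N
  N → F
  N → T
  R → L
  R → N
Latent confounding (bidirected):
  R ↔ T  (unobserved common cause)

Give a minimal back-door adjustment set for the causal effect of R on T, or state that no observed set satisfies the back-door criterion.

desc(R)\{R}={B,F,L,N,T}; candidates ⊆ {K,M}.
R↔T: latent back-door arc(s) into R.
size 0: {}; under {} R still reaches {T} ∋ T.
size 1: {K}, {M}; under {K} R still reaches {T} ∋ T.
size 2: {K,M}; under {K,M} R still reaches {T} ∋ T.
R↔T cannot be blocked by any observed set — no back-door set.

R→T: no observed back-door set.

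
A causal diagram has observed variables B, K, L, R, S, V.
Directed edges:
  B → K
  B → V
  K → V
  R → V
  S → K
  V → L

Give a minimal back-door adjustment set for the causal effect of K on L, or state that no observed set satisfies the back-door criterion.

desc(K)\{K}={L,V}; candidates ⊆ {B,R,S}.
size 0: {}; under {} K still reaches {B,L,S,V} ∋ L.
{B}: K⊥L given {B} in G with K→· removed — back-door holds.

K→L: minimal back-door set {B}.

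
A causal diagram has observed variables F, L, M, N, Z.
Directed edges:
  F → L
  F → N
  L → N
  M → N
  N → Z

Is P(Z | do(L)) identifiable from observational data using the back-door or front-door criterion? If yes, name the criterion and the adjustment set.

desc(L)\{L}={N,Z}; candidates ⊆ {F,M}.
size 0: {}; under {} L still reaches {F,N,Z} ∋ Z.
{F}: L⊥Z given {F} in G with L→· removed — back-door holds.
P(Z|do(L)) = Σ_{F} P(Z|L,F)·P(F).

P(Z|do(L)): backdoor, adjust for {F}.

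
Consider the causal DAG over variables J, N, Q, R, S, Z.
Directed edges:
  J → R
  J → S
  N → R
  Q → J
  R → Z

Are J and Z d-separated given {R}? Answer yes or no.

Bayes-Ball from J | {R} reaches {N,Q,S}.
Z ∉ reach(J|{R}) ⇒ J ⊥ Z | {R}.

Yes — J ⊥ Z | {R}.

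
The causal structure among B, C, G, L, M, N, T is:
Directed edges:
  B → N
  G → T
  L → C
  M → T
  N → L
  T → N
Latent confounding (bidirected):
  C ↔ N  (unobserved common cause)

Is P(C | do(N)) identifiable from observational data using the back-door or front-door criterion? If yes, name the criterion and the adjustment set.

P(C|do(N)): frontdoor, adjust for {L}.

desc(N)\{N}={C,L}; candidates ⊆ {B,G,M,T}.
N↔C: latent back-door arc(s) into N.
size 0: {}; under {} N still reaches {B,C,G,M,T} ∋ C.
size 1: {B}, {G}, {M} …(+1); under {B} N still reaches {C,G,M,T} ∋ C.
size 2: {B,G}, {B,M}, {B,T} …(+3); under {B,G} N still reaches {C,M,T} ∋ C.
N↔C cannot be blocked by any observed set — no back-door set.
{L}: (i) intercepts every directed N→C path; (ii) no back-door N→{L}; (iii) {N} blocks every back-door {L}→C. Front-door holds.
P(C|do(N)) = Σ_{L} P(L|N) Σ_{N'} P(C|L,N')P(N').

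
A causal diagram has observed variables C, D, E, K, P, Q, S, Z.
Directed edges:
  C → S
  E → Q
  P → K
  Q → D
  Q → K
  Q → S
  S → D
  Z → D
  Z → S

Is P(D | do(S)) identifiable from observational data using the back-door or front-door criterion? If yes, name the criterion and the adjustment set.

desc(S)\{S}={D}; candidates ⊆ {C,E,K,P,Q,Z}.
size 0: {}; under {} S still reaches {C,D,E,K,Q,Z} ∋ D.
size 1: {C}, {E}, {K} …(+3); under {C} S still reaches {D,E,K,Q,Z} ∋ D.
{Q,Z}: S⊥D given {Q,Z} in G with S→· removed — back-door holds.
P(D|do(S)) = Σ_{Q,Z} P(D|S,Q,Z)·P(Q,Z).

P(D|do(S)): backdoor, adjust for {Q, Z}.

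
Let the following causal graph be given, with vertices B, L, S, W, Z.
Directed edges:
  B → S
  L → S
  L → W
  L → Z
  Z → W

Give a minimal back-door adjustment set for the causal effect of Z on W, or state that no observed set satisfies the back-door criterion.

Z→W: minimal back-door set {L}.

desc(Z)\{Z}={W}; candidates ⊆ {B,L,S}.
size 0: {}; under {} Z still reaches {L,S,W} ∋ W.
{L}: Z⊥W given {L} in G with Z→· removed — back-door holds.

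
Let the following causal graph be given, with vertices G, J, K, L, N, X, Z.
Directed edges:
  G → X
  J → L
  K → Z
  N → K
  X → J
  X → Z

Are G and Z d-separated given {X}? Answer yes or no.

Yes — G ⊥ Z | {X}.

Bayes-Ball from G | {X} reaches ∅.
Z ∉ reach(G|{X}) ⇒ G ⊥ Z | {X}.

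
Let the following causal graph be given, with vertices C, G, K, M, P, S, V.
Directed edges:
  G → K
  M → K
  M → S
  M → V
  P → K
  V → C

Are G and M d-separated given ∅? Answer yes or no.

Bayes-Ball from G | ∅ reaches {K}.
M ∉ reach(G|∅) ⇒ G ⊥ M | ∅.

Yes — G ⊥ M | ∅.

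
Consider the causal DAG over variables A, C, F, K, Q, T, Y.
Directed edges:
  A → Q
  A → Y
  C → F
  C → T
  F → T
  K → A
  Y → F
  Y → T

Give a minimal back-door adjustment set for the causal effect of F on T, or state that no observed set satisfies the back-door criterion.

desc(F)\{F}={T}; candidates ⊆ {A,C,K,Q,Y}.
size 0: {}; under {} F still reaches {A,C,K,Q,T,Y} ∋ T.
size 1: {A}, {C}, {K} …(+2); under {A} F still reaches {C,T,Y} ∋ T.
{C,Y}: F⊥T given {C,Y} in G with F→· removed — back-door holds.

F→T: minimal back-door set {C, Y}.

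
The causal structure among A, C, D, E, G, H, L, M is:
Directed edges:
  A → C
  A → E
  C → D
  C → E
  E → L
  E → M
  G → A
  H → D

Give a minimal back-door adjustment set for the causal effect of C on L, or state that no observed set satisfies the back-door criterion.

desc(C)\{C}={D,E,L,M}; candidates ⊆ {A,G,H}.
size 0: {}; under {} C still reaches {A,E,G,L,M} ∋ L.
{A}: C⊥L given {A} in G with C→· removed — back-door holds.

C→L: minimal back-door set {A}.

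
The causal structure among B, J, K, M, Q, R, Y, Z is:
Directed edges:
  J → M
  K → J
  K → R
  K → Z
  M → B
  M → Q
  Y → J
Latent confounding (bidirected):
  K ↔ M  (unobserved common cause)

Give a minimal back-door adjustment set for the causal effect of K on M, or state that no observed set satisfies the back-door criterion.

desc(K)\{K}={B,J,M,Q,R,Z}; candidates ⊆ {Y}.
K↔M: latent back-door arc(s) into K.
size 0: {}; under {} K still reaches {B,M,Q} ∋ M.
size 1: {Y}; under {Y} K still reaches {B,M,Q} ∋ M.
K↔M cannot be blocked by any observed set — no back-door set.

K→M: no observed back-door set.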